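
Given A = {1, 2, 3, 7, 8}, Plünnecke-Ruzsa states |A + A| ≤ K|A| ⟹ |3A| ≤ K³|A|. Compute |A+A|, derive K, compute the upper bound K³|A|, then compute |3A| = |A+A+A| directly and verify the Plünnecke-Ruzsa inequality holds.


|A| = 5.
Step 1: Compute A + A by enumerating all 25 pairs.
A + A = {2, 3, 4, 5, 6, 8, 9, 10, 11, 14, 15, 16}, so |A + A| = 12.
Step 2: Doubling constant K = |A + A|/|A| = 12/5 = 12/5 ≈ 2.4000.
Step 3: Plünnecke-Ruzsa gives |3A| ≤ K³·|A| = (2.4000)³ · 5 ≈ 69.1200.
Step 4: Compute 3A = A + A + A directly by enumerating all triples (a,b,c) ∈ A³; |3A| = 21.
Step 5: Check 21 ≤ 69.1200? Yes ✓.

K = 12/5, Plünnecke-Ruzsa bound K³|A| ≈ 69.1200, |3A| = 21, inequality holds.


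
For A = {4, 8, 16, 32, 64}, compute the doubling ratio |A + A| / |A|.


|A| = 5.
Compute A + A by enumerating all 25 pairs.
A + A = {8, 12, 16, 20, 24, 32, 36, 40, 48, 64, 68, 72, 80, 96, 128}, so |A + A| = 15.
K = |A + A| / |A| = 15/5 = 3/1 ≈ 3.0000.
Reference: AP of size 5 gives K = 9/5 ≈ 1.8000; a fully generic set of size 5 gives K ≈ 3.0000.

|A| = 5, |A + A| = 15, K = 15/5 = 3/1.


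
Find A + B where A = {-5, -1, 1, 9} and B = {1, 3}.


A + B = {a + b : a ∈ A, b ∈ B}.
Enumerate all |A|·|B| = 4·2 = 8 pairs (a, b) and collect distinct sums.
a = -5: -5+1=-4, -5+3=-2
a = -1: -1+1=0, -1+3=2
a = 1: 1+1=2, 1+3=4
a = 9: 9+1=10, 9+3=12
Collecting distinct sums: A + B = {-4, -2, 0, 2, 4, 10, 12}
|A + B| = 7

A + B = {-4, -2, 0, 2, 4, 10, 12}


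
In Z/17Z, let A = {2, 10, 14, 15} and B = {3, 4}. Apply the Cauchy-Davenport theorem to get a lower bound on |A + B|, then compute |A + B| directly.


Cauchy-Davenport: |A + B| ≥ min(p, |A| + |B| - 1) for A, B nonempty in Z/pZ.
|A| = 4, |B| = 2, p = 17.
CD lower bound = min(17, 4 + 2 - 1) = min(17, 5) = 5.
Compute A + B mod 17 directly:
a = 2: 2+3=5, 2+4=6
a = 10: 10+3=13, 10+4=14
a = 14: 14+3=0, 14+4=1
a = 15: 15+3=1, 15+4=2
A + B = {0, 1, 2, 5, 6, 13, 14}, so |A + B| = 7.
Verify: 7 ≥ 5? Yes ✓.

CD lower bound = 5, actual |A + B| = 7.


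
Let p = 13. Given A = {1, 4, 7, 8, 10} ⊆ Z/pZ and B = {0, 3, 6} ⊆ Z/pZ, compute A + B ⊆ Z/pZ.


Work in Z/13Z: reduce every sum a + b modulo 13.
Enumerate all 15 pairs:
a = 1: 1+0=1, 1+3=4, 1+6=7
a = 4: 4+0=4, 4+3=7, 4+6=10
a = 7: 7+0=7, 7+3=10, 7+6=0
a = 8: 8+0=8, 8+3=11, 8+6=1
a = 10: 10+0=10, 10+3=0, 10+6=3
Distinct residues collected: {0, 1, 3, 4, 7, 8, 10, 11}
|A + B| = 8 (out of 13 total residues).

A + B = {0, 1, 3, 4, 7, 8, 10, 11}


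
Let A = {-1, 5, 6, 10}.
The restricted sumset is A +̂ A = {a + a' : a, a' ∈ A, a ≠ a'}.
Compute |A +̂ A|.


Restricted sumset: A +̂ A = {a + a' : a ∈ A, a' ∈ A, a ≠ a'}.
Equivalently, take A + A and drop any sum 2a that is achievable ONLY as a + a for a ∈ A (i.e. sums representable only with equal summands).
Enumerate pairs (a, a') with a < a' (symmetric, so each unordered pair gives one sum; this covers all a ≠ a'):
  -1 + 5 = 4
  -1 + 6 = 5
  -1 + 10 = 9
  5 + 6 = 11
  5 + 10 = 15
  6 + 10 = 16
Collected distinct sums: {4, 5, 9, 11, 15, 16}
|A +̂ A| = 6
(Reference bound: |A +̂ A| ≥ 2|A| - 3 for |A| ≥ 2, with |A| = 4 giving ≥ 5.)

|A +̂ A| = 6


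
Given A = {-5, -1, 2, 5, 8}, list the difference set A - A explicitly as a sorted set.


A - A = {a - a' : a, a' ∈ A}.
Compute a - a' for each ordered pair (a, a'):
a = -5: -5--5=0, -5--1=-4, -5-2=-7, -5-5=-10, -5-8=-13
a = -1: -1--5=4, -1--1=0, -1-2=-3, -1-5=-6, -1-8=-9
a = 2: 2--5=7, 2--1=3, 2-2=0, 2-5=-3, 2-8=-6
a = 5: 5--5=10, 5--1=6, 5-2=3, 5-5=0, 5-8=-3
a = 8: 8--5=13, 8--1=9, 8-2=6, 8-5=3, 8-8=0
Collecting distinct values (and noting 0 appears from a-a):
A - A = {-13, -10, -9, -7, -6, -4, -3, 0, 3, 4, 6, 7, 9, 10, 13}
|A - A| = 15

A - A = {-13, -10, -9, -7, -6, -4, -3, 0, 3, 4, 6, 7, 9, 10, 13}


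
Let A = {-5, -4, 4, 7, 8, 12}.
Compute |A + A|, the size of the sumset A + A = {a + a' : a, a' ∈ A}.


A + A = {a + a' : a, a' ∈ A}; |A| = 6.
General bounds: 2|A| - 1 ≤ |A + A| ≤ |A|(|A|+1)/2, i.e. 11 ≤ |A + A| ≤ 21.
Lower bound 2|A|-1 is attained iff A is an arithmetic progression.
Enumerate sums a + a' for a ≤ a' (symmetric, so this suffices):
a = -5: -5+-5=-10, -5+-4=-9, -5+4=-1, -5+7=2, -5+8=3, -5+12=7
a = -4: -4+-4=-8, -4+4=0, -4+7=3, -4+8=4, -4+12=8
a = 4: 4+4=8, 4+7=11, 4+8=12, 4+12=16
a = 7: 7+7=14, 7+8=15, 7+12=19
a = 8: 8+8=16, 8+12=20
a = 12: 12+12=24
Distinct sums: {-10, -9, -8, -1, 0, 2, 3, 4, 7, 8, 11, 12, 14, 15, 16, 19, 20, 24}
|A + A| = 18

|A + A| = 18


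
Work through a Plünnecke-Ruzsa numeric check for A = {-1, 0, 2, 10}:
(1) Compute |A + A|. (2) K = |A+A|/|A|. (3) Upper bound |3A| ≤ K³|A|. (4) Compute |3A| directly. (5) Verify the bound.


|A| = 4.
Step 1: Compute A + A by enumerating all 16 pairs.
A + A = {-2, -1, 0, 1, 2, 4, 9, 10, 12, 20}, so |A + A| = 10.
Step 2: Doubling constant K = |A + A|/|A| = 10/4 = 10/4 ≈ 2.5000.
Step 3: Plünnecke-Ruzsa gives |3A| ≤ K³·|A| = (2.5000)³ · 4 ≈ 62.5000.
Step 4: Compute 3A = A + A + A directly by enumerating all triples (a,b,c) ∈ A³; |3A| = 19.
Step 5: Check 19 ≤ 62.5000? Yes ✓.

K = 10/4, Plünnecke-Ruzsa bound K³|A| ≈ 62.5000, |3A| = 19, inequality holds.


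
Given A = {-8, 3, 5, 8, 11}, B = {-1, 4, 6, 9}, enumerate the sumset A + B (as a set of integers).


A + B = {a + b : a ∈ A, b ∈ B}.
Enumerate all |A|·|B| = 5·4 = 20 pairs (a, b) and collect distinct sums.
a = -8: -8+-1=-9, -8+4=-4, -8+6=-2, -8+9=1
a = 3: 3+-1=2, 3+4=7, 3+6=9, 3+9=12
a = 5: 5+-1=4, 5+4=9, 5+6=11, 5+9=14
a = 8: 8+-1=7, 8+4=12, 8+6=14, 8+9=17
a = 11: 11+-1=10, 11+4=15, 11+6=17, 11+9=20
Collecting distinct sums: A + B = {-9, -4, -2, 1, 2, 4, 7, 9, 10, 11, 12, 14, 15, 17, 20}
|A + B| = 15

A + B = {-9, -4, -2, 1, 2, 4, 7, 9, 10, 11, 12, 14, 15, 17, 20}


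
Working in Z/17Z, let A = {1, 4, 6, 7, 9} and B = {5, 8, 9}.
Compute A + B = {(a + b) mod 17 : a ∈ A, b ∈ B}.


Work in Z/17Z: reduce every sum a + b modulo 17.
Enumerate all 15 pairs:
a = 1: 1+5=6, 1+8=9, 1+9=10
a = 4: 4+5=9, 4+8=12, 4+9=13
a = 6: 6+5=11, 6+8=14, 6+9=15
a = 7: 7+5=12, 7+8=15, 7+9=16
a = 9: 9+5=14, 9+8=0, 9+9=1
Distinct residues collected: {0, 1, 6, 9, 10, 11, 12, 13, 14, 15, 16}
|A + B| = 11 (out of 17 total residues).

A + B = {0, 1, 6, 9, 10, 11, 12, 13, 14, 15, 16}


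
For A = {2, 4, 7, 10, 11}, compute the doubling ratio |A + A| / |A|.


|A| = 5.
Compute A + A by enumerating all 25 pairs.
A + A = {4, 6, 8, 9, 11, 12, 13, 14, 15, 17, 18, 20, 21, 22}, so |A + A| = 14.
K = |A + A| / |A| = 14/5 (already in lowest terms) ≈ 2.8000.
Reference: AP of size 5 gives K = 9/5 ≈ 1.8000; a fully generic set of size 5 gives K ≈ 3.0000.

|A| = 5, |A + A| = 14, K = 14/5.


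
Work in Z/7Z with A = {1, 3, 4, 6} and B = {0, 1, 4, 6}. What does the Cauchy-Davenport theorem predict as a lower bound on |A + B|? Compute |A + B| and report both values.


Cauchy-Davenport: |A + B| ≥ min(p, |A| + |B| - 1) for A, B nonempty in Z/pZ.
|A| = 4, |B| = 4, p = 7.
CD lower bound = min(7, 4 + 4 - 1) = min(7, 7) = 7.
Compute A + B mod 7 directly:
a = 1: 1+0=1, 1+1=2, 1+4=5, 1+6=0
a = 3: 3+0=3, 3+1=4, 3+4=0, 3+6=2
a = 4: 4+0=4, 4+1=5, 4+4=1, 4+6=3
a = 6: 6+0=6, 6+1=0, 6+4=3, 6+6=5
A + B = {0, 1, 2, 3, 4, 5, 6}, so |A + B| = 7.
Verify: 7 ≥ 7? Yes ✓.

CD lower bound = 7, actual |A + B| = 7.


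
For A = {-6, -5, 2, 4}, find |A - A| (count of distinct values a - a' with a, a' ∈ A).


A - A = {a - a' : a, a' ∈ A}; |A| = 4.
Bounds: 2|A|-1 ≤ |A - A| ≤ |A|² - |A| + 1, i.e. 7 ≤ |A - A| ≤ 13.
Note: 0 ∈ A - A always (from a - a). The set is symmetric: if d ∈ A - A then -d ∈ A - A.
Enumerate nonzero differences d = a - a' with a > a' (then include -d):
Positive differences: {1, 2, 7, 8, 9, 10}
Full difference set: {0} ∪ (positive diffs) ∪ (negative diffs).
|A - A| = 1 + 2·6 = 13 (matches direct enumeration: 13).

|A - A| = 13


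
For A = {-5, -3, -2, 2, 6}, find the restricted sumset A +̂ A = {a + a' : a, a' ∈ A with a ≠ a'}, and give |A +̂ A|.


Restricted sumset: A +̂ A = {a + a' : a ∈ A, a' ∈ A, a ≠ a'}.
Equivalently, take A + A and drop any sum 2a that is achievable ONLY as a + a for a ∈ A (i.e. sums representable only with equal summands).
Enumerate pairs (a, a') with a < a' (symmetric, so each unordered pair gives one sum; this covers all a ≠ a'):
  -5 + -3 = -8
  -5 + -2 = -7
  -5 + 2 = -3
  -5 + 6 = 1
  -3 + -2 = -5
  -3 + 2 = -1
  -3 + 6 = 3
  -2 + 2 = 0
  -2 + 6 = 4
  2 + 6 = 8
Collected distinct sums: {-8, -7, -5, -3, -1, 0, 1, 3, 4, 8}
|A +̂ A| = 10
(Reference bound: |A +̂ A| ≥ 2|A| - 3 for |A| ≥ 2, with |A| = 5 giving ≥ 7.)

|A +̂ A| = 10


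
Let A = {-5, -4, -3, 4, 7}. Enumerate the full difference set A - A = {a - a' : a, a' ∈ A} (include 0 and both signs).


A - A = {a - a' : a, a' ∈ A}.
Compute a - a' for each ordered pair (a, a'):
a = -5: -5--5=0, -5--4=-1, -5--3=-2, -5-4=-9, -5-7=-12
a = -4: -4--5=1, -4--4=0, -4--3=-1, -4-4=-8, -4-7=-11
a = -3: -3--5=2, -3--4=1, -3--3=0, -3-4=-7, -3-7=-10
a = 4: 4--5=9, 4--4=8, 4--3=7, 4-4=0, 4-7=-3
a = 7: 7--5=12, 7--4=11, 7--3=10, 7-4=3, 7-7=0
Collecting distinct values (and noting 0 appears from a-a):
A - A = {-12, -11, -10, -9, -8, -7, -3, -2, -1, 0, 1, 2, 3, 7, 8, 9, 10, 11, 12}
|A - A| = 19

A - A = {-12, -11, -10, -9, -8, -7, -3, -2, -1, 0, 1, 2, 3, 7, 8, 9, 10, 11, 12}


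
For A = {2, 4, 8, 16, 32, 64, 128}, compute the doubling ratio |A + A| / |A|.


|A| = 7.
Compute A + A by enumerating all 49 pairs.
A + A = {4, 6, 8, 10, 12, 16, 18, 20, 24, 32, 34, 36, 40, 48, 64, 66, 68, 72, 80, 96, 128, 130, 132, 136, 144, 160, 192, 256}, so |A + A| = 28.
K = |A + A| / |A| = 28/7 = 4/1 ≈ 4.0000.
Reference: AP of size 7 gives K = 13/7 ≈ 1.8571; a fully generic set of size 7 gives K ≈ 4.0000.

|A| = 7, |A + A| = 28, K = 28/7 = 4/1.


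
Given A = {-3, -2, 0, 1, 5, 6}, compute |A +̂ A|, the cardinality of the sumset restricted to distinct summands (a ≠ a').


Restricted sumset: A +̂ A = {a + a' : a ∈ A, a' ∈ A, a ≠ a'}.
Equivalently, take A + A and drop any sum 2a that is achievable ONLY as a + a for a ∈ A (i.e. sums representable only with equal summands).
Enumerate pairs (a, a') with a < a' (symmetric, so each unordered pair gives one sum; this covers all a ≠ a'):
  -3 + -2 = -5
  -3 + 0 = -3
  -3 + 1 = -2
  -3 + 5 = 2
  -3 + 6 = 3
  -2 + 0 = -2
  -2 + 1 = -1
  -2 + 5 = 3
  -2 + 6 = 4
  0 + 1 = 1
  0 + 5 = 5
  0 + 6 = 6
  1 + 5 = 6
  1 + 6 = 7
  5 + 6 = 11
Collected distinct sums: {-5, -3, -2, -1, 1, 2, 3, 4, 5, 6, 7, 11}
|A +̂ A| = 12
(Reference bound: |A +̂ A| ≥ 2|A| - 3 for |A| ≥ 2, with |A| = 6 giving ≥ 9.)

|A +̂ A| = 12


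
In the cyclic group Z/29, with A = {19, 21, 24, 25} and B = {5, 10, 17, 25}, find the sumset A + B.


Work in Z/29Z: reduce every sum a + b modulo 29.
Enumerate all 16 pairs:
a = 19: 19+5=24, 19+10=0, 19+17=7, 19+25=15
a = 21: 21+5=26, 21+10=2, 21+17=9, 21+25=17
a = 24: 24+5=0, 24+10=5, 24+17=12, 24+25=20
a = 25: 25+5=1, 25+10=6, 25+17=13, 25+25=21
Distinct residues collected: {0, 1, 2, 5, 6, 7, 9, 12, 13, 15, 17, 20, 21, 24, 26}
|A + B| = 15 (out of 29 total residues).

A + B = {0, 1, 2, 5, 6, 7, 9, 12, 13, 15, 17, 20, 21, 24, 26}


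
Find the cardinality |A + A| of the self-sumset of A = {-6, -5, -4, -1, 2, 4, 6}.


A + A = {a + a' : a, a' ∈ A}; |A| = 7.
General bounds: 2|A| - 1 ≤ |A + A| ≤ |A|(|A|+1)/2, i.e. 13 ≤ |A + A| ≤ 28.
Lower bound 2|A|-1 is attained iff A is an arithmetic progression.
Enumerate sums a + a' for a ≤ a' (symmetric, so this suffices):
a = -6: -6+-6=-12, -6+-5=-11, -6+-4=-10, -6+-1=-7, -6+2=-4, -6+4=-2, -6+6=0
a = -5: -5+-5=-10, -5+-4=-9, -5+-1=-6, -5+2=-3, -5+4=-1, -5+6=1
a = -4: -4+-4=-8, -4+-1=-5, -4+2=-2, -4+4=0, -4+6=2
a = -1: -1+-1=-2, -1+2=1, -1+4=3, -1+6=5
a = 2: 2+2=4, 2+4=6, 2+6=8
a = 4: 4+4=8, 4+6=10
a = 6: 6+6=12
Distinct sums: {-12, -11, -10, -9, -8, -7, -6, -5, -4, -3, -2, -1, 0, 1, 2, 3, 4, 5, 6, 8, 10, 12}
|A + A| = 22

|A + A| = 22


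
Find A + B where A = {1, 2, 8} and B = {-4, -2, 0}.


A + B = {a + b : a ∈ A, b ∈ B}.
Enumerate all |A|·|B| = 3·3 = 9 pairs (a, b) and collect distinct sums.
a = 1: 1+-4=-3, 1+-2=-1, 1+0=1
a = 2: 2+-4=-2, 2+-2=0, 2+0=2
a = 8: 8+-4=4, 8+-2=6, 8+0=8
Collecting distinct sums: A + B = {-3, -2, -1, 0, 1, 2, 4, 6, 8}
|A + B| = 9

A + B = {-3, -2, -1, 0, 1, 2, 4, 6, 8}


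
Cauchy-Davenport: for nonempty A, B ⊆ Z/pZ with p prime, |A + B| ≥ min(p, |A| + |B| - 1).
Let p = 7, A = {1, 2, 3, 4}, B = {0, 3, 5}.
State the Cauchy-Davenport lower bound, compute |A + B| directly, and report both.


Cauchy-Davenport: |A + B| ≥ min(p, |A| + |B| - 1) for A, B nonempty in Z/pZ.
|A| = 4, |B| = 3, p = 7.
CD lower bound = min(7, 4 + 3 - 1) = min(7, 6) = 6.
Compute A + B mod 7 directly:
a = 1: 1+0=1, 1+3=4, 1+5=6
a = 2: 2+0=2, 2+3=5, 2+5=0
a = 3: 3+0=3, 3+3=6, 3+5=1
a = 4: 4+0=4, 4+3=0, 4+5=2
A + B = {0, 1, 2, 3, 4, 5, 6}, so |A + B| = 7.
Verify: 7 ≥ 6? Yes ✓.

CD lower bound = 6, actual |A + B| = 7.


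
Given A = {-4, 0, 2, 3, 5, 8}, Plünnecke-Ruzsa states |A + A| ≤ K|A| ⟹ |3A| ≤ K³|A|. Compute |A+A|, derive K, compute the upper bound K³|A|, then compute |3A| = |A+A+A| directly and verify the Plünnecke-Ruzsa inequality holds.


|A| = 6.
Step 1: Compute A + A by enumerating all 36 pairs.
A + A = {-8, -4, -2, -1, 0, 1, 2, 3, 4, 5, 6, 7, 8, 10, 11, 13, 16}, so |A + A| = 17.
Step 2: Doubling constant K = |A + A|/|A| = 17/6 = 17/6 ≈ 2.8333.
Step 3: Plünnecke-Ruzsa gives |3A| ≤ K³·|A| = (2.8333)³ · 6 ≈ 136.4722.
Step 4: Compute 3A = A + A + A directly by enumerating all triples (a,b,c) ∈ A³; |3A| = 29.
Step 5: Check 29 ≤ 136.4722? Yes ✓.

K = 17/6, Plünnecke-Ruzsa bound K³|A| ≈ 136.4722, |3A| = 29, inequality holds.


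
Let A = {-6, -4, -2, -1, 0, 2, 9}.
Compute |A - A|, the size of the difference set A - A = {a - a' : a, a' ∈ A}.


A - A = {a - a' : a, a' ∈ A}; |A| = 7.
Bounds: 2|A|-1 ≤ |A - A| ≤ |A|² - |A| + 1, i.e. 13 ≤ |A - A| ≤ 43.
Note: 0 ∈ A - A always (from a - a). The set is symmetric: if d ∈ A - A then -d ∈ A - A.
Enumerate nonzero differences d = a - a' with a > a' (then include -d):
Positive differences: {1, 2, 3, 4, 5, 6, 7, 8, 9, 10, 11, 13, 15}
Full difference set: {0} ∪ (positive diffs) ∪ (negative diffs).
|A - A| = 1 + 2·13 = 27 (matches direct enumeration: 27).

|A - A| = 27


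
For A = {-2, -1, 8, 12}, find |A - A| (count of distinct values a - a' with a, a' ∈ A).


A - A = {a - a' : a, a' ∈ A}; |A| = 4.
Bounds: 2|A|-1 ≤ |A - A| ≤ |A|² - |A| + 1, i.e. 7 ≤ |A - A| ≤ 13.
Note: 0 ∈ A - A always (from a - a). The set is symmetric: if d ∈ A - A then -d ∈ A - A.
Enumerate nonzero differences d = a - a' with a > a' (then include -d):
Positive differences: {1, 4, 9, 10, 13, 14}
Full difference set: {0} ∪ (positive diffs) ∪ (negative diffs).
|A - A| = 1 + 2·6 = 13 (matches direct enumeration: 13).

|A - A| = 13


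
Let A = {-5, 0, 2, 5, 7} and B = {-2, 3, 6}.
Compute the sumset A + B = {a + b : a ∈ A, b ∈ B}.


A + B = {a + b : a ∈ A, b ∈ B}.
Enumerate all |A|·|B| = 5·3 = 15 pairs (a, b) and collect distinct sums.
a = -5: -5+-2=-7, -5+3=-2, -5+6=1
a = 0: 0+-2=-2, 0+3=3, 0+6=6
a = 2: 2+-2=0, 2+3=5, 2+6=8
a = 5: 5+-2=3, 5+3=8, 5+6=11
a = 7: 7+-2=5, 7+3=10, 7+6=13
Collecting distinct sums: A + B = {-7, -2, 0, 1, 3, 5, 6, 8, 10, 11, 13}
|A + B| = 11

A + B = {-7, -2, 0, 1, 3, 5, 6, 8, 10, 11, 13}


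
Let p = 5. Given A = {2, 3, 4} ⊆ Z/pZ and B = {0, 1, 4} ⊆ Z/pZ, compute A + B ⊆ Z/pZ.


Work in Z/5Z: reduce every sum a + b modulo 5.
Enumerate all 9 pairs:
a = 2: 2+0=2, 2+1=3, 2+4=1
a = 3: 3+0=3, 3+1=4, 3+4=2
a = 4: 4+0=4, 4+1=0, 4+4=3
Distinct residues collected: {0, 1, 2, 3, 4}
|A + B| = 5 (out of 5 total residues).

A + B = {0, 1, 2, 3, 4}


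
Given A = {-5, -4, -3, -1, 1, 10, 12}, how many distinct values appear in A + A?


A + A = {a + a' : a, a' ∈ A}; |A| = 7.
General bounds: 2|A| - 1 ≤ |A + A| ≤ |A|(|A|+1)/2, i.e. 13 ≤ |A + A| ≤ 28.
Lower bound 2|A|-1 is attained iff A is an arithmetic progression.
Enumerate sums a + a' for a ≤ a' (symmetric, so this suffices):
a = -5: -5+-5=-10, -5+-4=-9, -5+-3=-8, -5+-1=-6, -5+1=-4, -5+10=5, -5+12=7
a = -4: -4+-4=-8, -4+-3=-7, -4+-1=-5, -4+1=-3, -4+10=6, -4+12=8
a = -3: -3+-3=-6, -3+-1=-4, -3+1=-2, -3+10=7, -3+12=9
a = -1: -1+-1=-2, -1+1=0, -1+10=9, -1+12=11
a = 1: 1+1=2, 1+10=11, 1+12=13
a = 10: 10+10=20, 10+12=22
a = 12: 12+12=24
Distinct sums: {-10, -9, -8, -7, -6, -5, -4, -3, -2, 0, 2, 5, 6, 7, 8, 9, 11, 13, 20, 22, 24}
|A + A| = 21

|A + A| = 21


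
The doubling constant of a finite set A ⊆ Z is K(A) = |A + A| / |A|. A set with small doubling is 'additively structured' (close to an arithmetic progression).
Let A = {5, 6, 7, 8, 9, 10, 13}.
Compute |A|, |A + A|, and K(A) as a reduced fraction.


|A| = 7.
Compute A + A by enumerating all 49 pairs.
A + A = {10, 11, 12, 13, 14, 15, 16, 17, 18, 19, 20, 21, 22, 23, 26}, so |A + A| = 15.
K = |A + A| / |A| = 15/7 (already in lowest terms) ≈ 2.1429.
Reference: AP of size 7 gives K = 13/7 ≈ 1.8571; a fully generic set of size 7 gives K ≈ 4.0000.

|A| = 7, |A + A| = 15, K = 15/7.


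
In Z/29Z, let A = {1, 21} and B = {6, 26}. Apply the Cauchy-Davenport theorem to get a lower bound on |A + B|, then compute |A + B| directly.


Cauchy-Davenport: |A + B| ≥ min(p, |A| + |B| - 1) for A, B nonempty in Z/pZ.
|A| = 2, |B| = 2, p = 29.
CD lower bound = min(29, 2 + 2 - 1) = min(29, 3) = 3.
Compute A + B mod 29 directly:
a = 1: 1+6=7, 1+26=27
a = 21: 21+6=27, 21+26=18
A + B = {7, 18, 27}, so |A + B| = 3.
Verify: 3 ≥ 3? Yes ✓.

CD lower bound = 3, actual |A + B| = 3.


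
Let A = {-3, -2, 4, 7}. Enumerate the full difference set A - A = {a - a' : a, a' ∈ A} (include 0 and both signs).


A - A = {a - a' : a, a' ∈ A}.
Compute a - a' for each ordered pair (a, a'):
a = -3: -3--3=0, -3--2=-1, -3-4=-7, -3-7=-10
a = -2: -2--3=1, -2--2=0, -2-4=-6, -2-7=-9
a = 4: 4--3=7, 4--2=6, 4-4=0, 4-7=-3
a = 7: 7--3=10, 7--2=9, 7-4=3, 7-7=0
Collecting distinct values (and noting 0 appears from a-a):
A - A = {-10, -9, -7, -6, -3, -1, 0, 1, 3, 6, 7, 9, 10}
|A - A| = 13

A - A = {-10, -9, -7, -6, -3, -1, 0, 1, 3, 6, 7, 9, 10}


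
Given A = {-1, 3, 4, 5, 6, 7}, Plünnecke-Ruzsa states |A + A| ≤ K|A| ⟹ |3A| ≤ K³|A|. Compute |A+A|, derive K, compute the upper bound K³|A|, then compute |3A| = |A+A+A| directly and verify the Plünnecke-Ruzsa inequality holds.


|A| = 6.
Step 1: Compute A + A by enumerating all 36 pairs.
A + A = {-2, 2, 3, 4, 5, 6, 7, 8, 9, 10, 11, 12, 13, 14}, so |A + A| = 14.
Step 2: Doubling constant K = |A + A|/|A| = 14/6 = 14/6 ≈ 2.3333.
Step 3: Plünnecke-Ruzsa gives |3A| ≤ K³·|A| = (2.3333)³ · 6 ≈ 76.2222.
Step 4: Compute 3A = A + A + A directly by enumerating all triples (a,b,c) ∈ A³; |3A| = 22.
Step 5: Check 22 ≤ 76.2222? Yes ✓.

K = 14/6, Plünnecke-Ruzsa bound K³|A| ≈ 76.2222, |3A| = 22, inequality holds.


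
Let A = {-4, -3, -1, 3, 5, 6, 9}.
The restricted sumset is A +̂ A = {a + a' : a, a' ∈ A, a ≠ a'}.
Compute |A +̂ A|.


Restricted sumset: A +̂ A = {a + a' : a ∈ A, a' ∈ A, a ≠ a'}.
Equivalently, take A + A and drop any sum 2a that is achievable ONLY as a + a for a ∈ A (i.e. sums representable only with equal summands).
Enumerate pairs (a, a') with a < a' (symmetric, so each unordered pair gives one sum; this covers all a ≠ a'):
  -4 + -3 = -7
  -4 + -1 = -5
  -4 + 3 = -1
  -4 + 5 = 1
  -4 + 6 = 2
  -4 + 9 = 5
  -3 + -1 = -4
  -3 + 3 = 0
  -3 + 5 = 2
  -3 + 6 = 3
  -3 + 9 = 6
  -1 + 3 = 2
  -1 + 5 = 4
  -1 + 6 = 5
  -1 + 9 = 8
  3 + 5 = 8
  3 + 6 = 9
  3 + 9 = 12
  5 + 6 = 11
  5 + 9 = 14
  6 + 9 = 15
Collected distinct sums: {-7, -5, -4, -1, 0, 1, 2, 3, 4, 5, 6, 8, 9, 11, 12, 14, 15}
|A +̂ A| = 17
(Reference bound: |A +̂ A| ≥ 2|A| - 3 for |A| ≥ 2, with |A| = 7 giving ≥ 11.)

|A +̂ A| = 17


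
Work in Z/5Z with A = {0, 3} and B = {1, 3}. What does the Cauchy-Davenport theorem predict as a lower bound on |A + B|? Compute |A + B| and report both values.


Cauchy-Davenport: |A + B| ≥ min(p, |A| + |B| - 1) for A, B nonempty in Z/pZ.
|A| = 2, |B| = 2, p = 5.
CD lower bound = min(5, 2 + 2 - 1) = min(5, 3) = 3.
Compute A + B mod 5 directly:
a = 0: 0+1=1, 0+3=3
a = 3: 3+1=4, 3+3=1
A + B = {1, 3, 4}, so |A + B| = 3.
Verify: 3 ≥ 3? Yes ✓.

CD lower bound = 3, actual |A + B| = 3.


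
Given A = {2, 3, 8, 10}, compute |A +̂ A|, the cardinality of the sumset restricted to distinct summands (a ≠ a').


Restricted sumset: A +̂ A = {a + a' : a ∈ A, a' ∈ A, a ≠ a'}.
Equivalently, take A + A and drop any sum 2a that is achievable ONLY as a + a for a ∈ A (i.e. sums representable only with equal summands).
Enumerate pairs (a, a') with a < a' (symmetric, so each unordered pair gives one sum; this covers all a ≠ a'):
  2 + 3 = 5
  2 + 8 = 10
  2 + 10 = 12
  3 + 8 = 11
  3 + 10 = 13
  8 + 10 = 18
Collected distinct sums: {5, 10, 11, 12, 13, 18}
|A +̂ A| = 6
(Reference bound: |A +̂ A| ≥ 2|A| - 3 for |A| ≥ 2, with |A| = 4 giving ≥ 5.)

|A +̂ A| = 6


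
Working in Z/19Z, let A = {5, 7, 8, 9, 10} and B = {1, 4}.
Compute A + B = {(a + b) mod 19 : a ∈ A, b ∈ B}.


Work in Z/19Z: reduce every sum a + b modulo 19.
Enumerate all 10 pairs:
a = 5: 5+1=6, 5+4=9
a = 7: 7+1=8, 7+4=11
a = 8: 8+1=9, 8+4=12
a = 9: 9+1=10, 9+4=13
a = 10: 10+1=11, 10+4=14
Distinct residues collected: {6, 8, 9, 10, 11, 12, 13, 14}
|A + B| = 8 (out of 19 total residues).

A + B = {6, 8, 9, 10, 11, 12, 13, 14}


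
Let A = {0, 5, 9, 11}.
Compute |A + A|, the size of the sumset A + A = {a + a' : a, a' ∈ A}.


A + A = {a + a' : a, a' ∈ A}; |A| = 4.
General bounds: 2|A| - 1 ≤ |A + A| ≤ |A|(|A|+1)/2, i.e. 7 ≤ |A + A| ≤ 10.
Lower bound 2|A|-1 is attained iff A is an arithmetic progression.
Enumerate sums a + a' for a ≤ a' (symmetric, so this suffices):
a = 0: 0+0=0, 0+5=5, 0+9=9, 0+11=11
a = 5: 5+5=10, 5+9=14, 5+11=16
a = 9: 9+9=18, 9+11=20
a = 11: 11+11=22
Distinct sums: {0, 5, 9, 10, 11, 14, 16, 18, 20, 22}
|A + A| = 10

|A + A| = 10


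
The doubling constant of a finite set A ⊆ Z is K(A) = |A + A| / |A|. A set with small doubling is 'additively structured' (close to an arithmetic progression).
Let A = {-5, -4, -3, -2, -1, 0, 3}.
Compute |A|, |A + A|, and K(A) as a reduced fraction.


|A| = 7.
Compute A + A by enumerating all 49 pairs.
A + A = {-10, -9, -8, -7, -6, -5, -4, -3, -2, -1, 0, 1, 2, 3, 6}, so |A + A| = 15.
K = |A + A| / |A| = 15/7 (already in lowest terms) ≈ 2.1429.
Reference: AP of size 7 gives K = 13/7 ≈ 1.8571; a fully generic set of size 7 gives K ≈ 4.0000.

|A| = 7, |A + A| = 15, K = 15/7.


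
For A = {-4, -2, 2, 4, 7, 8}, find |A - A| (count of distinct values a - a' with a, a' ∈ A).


A - A = {a - a' : a, a' ∈ A}; |A| = 6.
Bounds: 2|A|-1 ≤ |A - A| ≤ |A|² - |A| + 1, i.e. 11 ≤ |A - A| ≤ 31.
Note: 0 ∈ A - A always (from a - a). The set is symmetric: if d ∈ A - A then -d ∈ A - A.
Enumerate nonzero differences d = a - a' with a > a' (then include -d):
Positive differences: {1, 2, 3, 4, 5, 6, 8, 9, 10, 11, 12}
Full difference set: {0} ∪ (positive diffs) ∪ (negative diffs).
|A - A| = 1 + 2·11 = 23 (matches direct enumeration: 23).

|A - A| = 23


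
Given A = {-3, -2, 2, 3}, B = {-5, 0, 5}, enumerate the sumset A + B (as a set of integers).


A + B = {a + b : a ∈ A, b ∈ B}.
Enumerate all |A|·|B| = 4·3 = 12 pairs (a, b) and collect distinct sums.
a = -3: -3+-5=-8, -3+0=-3, -3+5=2
a = -2: -2+-5=-7, -2+0=-2, -2+5=3
a = 2: 2+-5=-3, 2+0=2, 2+5=7
a = 3: 3+-5=-2, 3+0=3, 3+5=8
Collecting distinct sums: A + B = {-8, -7, -3, -2, 2, 3, 7, 8}
|A + B| = 8

A + B = {-8, -7, -3, -2, 2, 3, 7, 8}


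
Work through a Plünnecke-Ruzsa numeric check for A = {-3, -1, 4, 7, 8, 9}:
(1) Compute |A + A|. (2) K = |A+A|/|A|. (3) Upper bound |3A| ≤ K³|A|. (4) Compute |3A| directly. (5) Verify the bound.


|A| = 6.
Step 1: Compute A + A by enumerating all 36 pairs.
A + A = {-6, -4, -2, 1, 3, 4, 5, 6, 7, 8, 11, 12, 13, 14, 15, 16, 17, 18}, so |A + A| = 18.
Step 2: Doubling constant K = |A + A|/|A| = 18/6 = 18/6 ≈ 3.0000.
Step 3: Plünnecke-Ruzsa gives |3A| ≤ K³·|A| = (3.0000)³ · 6 ≈ 162.0000.
Step 4: Compute 3A = A + A + A directly by enumerating all triples (a,b,c) ∈ A³; |3A| = 33.
Step 5: Check 33 ≤ 162.0000? Yes ✓.

K = 18/6, Plünnecke-Ruzsa bound K³|A| ≈ 162.0000, |3A| = 33, inequality holds.


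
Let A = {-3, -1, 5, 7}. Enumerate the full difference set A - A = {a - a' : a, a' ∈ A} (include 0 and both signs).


A - A = {a - a' : a, a' ∈ A}.
Compute a - a' for each ordered pair (a, a'):
a = -3: -3--3=0, -3--1=-2, -3-5=-8, -3-7=-10
a = -1: -1--3=2, -1--1=0, -1-5=-6, -1-7=-8
a = 5: 5--3=8, 5--1=6, 5-5=0, 5-7=-2
a = 7: 7--3=10, 7--1=8, 7-5=2, 7-7=0
Collecting distinct values (and noting 0 appears from a-a):
A - A = {-10, -8, -6, -2, 0, 2, 6, 8, 10}
|A - A| = 9

A - A = {-10, -8, -6, -2, 0, 2, 6, 8, 10}


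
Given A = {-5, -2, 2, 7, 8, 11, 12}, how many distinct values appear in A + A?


A + A = {a + a' : a, a' ∈ A}; |A| = 7.
General bounds: 2|A| - 1 ≤ |A + A| ≤ |A|(|A|+1)/2, i.e. 13 ≤ |A + A| ≤ 28.
Lower bound 2|A|-1 is attained iff A is an arithmetic progression.
Enumerate sums a + a' for a ≤ a' (symmetric, so this suffices):
a = -5: -5+-5=-10, -5+-2=-7, -5+2=-3, -5+7=2, -5+8=3, -5+11=6, -5+12=7
a = -2: -2+-2=-4, -2+2=0, -2+7=5, -2+8=6, -2+11=9, -2+12=10
a = 2: 2+2=4, 2+7=9, 2+8=10, 2+11=13, 2+12=14
a = 7: 7+7=14, 7+8=15, 7+11=18, 7+12=19
a = 8: 8+8=16, 8+11=19, 8+12=20
a = 11: 11+11=22, 11+12=23
a = 12: 12+12=24
Distinct sums: {-10, -7, -4, -3, 0, 2, 3, 4, 5, 6, 7, 9, 10, 13, 14, 15, 16, 18, 19, 20, 22, 23, 24}
|A + A| = 23

|A + A| = 23


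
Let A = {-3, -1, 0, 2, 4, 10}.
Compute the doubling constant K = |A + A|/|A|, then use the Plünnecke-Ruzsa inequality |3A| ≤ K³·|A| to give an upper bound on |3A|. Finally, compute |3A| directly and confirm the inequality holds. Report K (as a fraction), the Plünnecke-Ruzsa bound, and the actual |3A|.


|A| = 6.
Step 1: Compute A + A by enumerating all 36 pairs.
A + A = {-6, -4, -3, -2, -1, 0, 1, 2, 3, 4, 6, 7, 8, 9, 10, 12, 14, 20}, so |A + A| = 18.
Step 2: Doubling constant K = |A + A|/|A| = 18/6 = 18/6 ≈ 3.0000.
Step 3: Plünnecke-Ruzsa gives |3A| ≤ K³·|A| = (3.0000)³ · 6 ≈ 162.0000.
Step 4: Compute 3A = A + A + A directly by enumerating all triples (a,b,c) ∈ A³; |3A| = 31.
Step 5: Check 31 ≤ 162.0000? Yes ✓.

K = 18/6, Plünnecke-Ruzsa bound K³|A| ≈ 162.0000, |3A| = 31, inequality holds.


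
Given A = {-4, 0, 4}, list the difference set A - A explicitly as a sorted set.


A - A = {a - a' : a, a' ∈ A}.
Compute a - a' for each ordered pair (a, a'):
a = -4: -4--4=0, -4-0=-4, -4-4=-8
a = 0: 0--4=4, 0-0=0, 0-4=-4
a = 4: 4--4=8, 4-0=4, 4-4=0
Collecting distinct values (and noting 0 appears from a-a):
A - A = {-8, -4, 0, 4, 8}
|A - A| = 5

A - A = {-8, -4, 0, 4, 8}


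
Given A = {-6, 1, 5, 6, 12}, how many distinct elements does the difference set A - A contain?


A - A = {a - a' : a, a' ∈ A}; |A| = 5.
Bounds: 2|A|-1 ≤ |A - A| ≤ |A|² - |A| + 1, i.e. 9 ≤ |A - A| ≤ 21.
Note: 0 ∈ A - A always (from a - a). The set is symmetric: if d ∈ A - A then -d ∈ A - A.
Enumerate nonzero differences d = a - a' with a > a' (then include -d):
Positive differences: {1, 4, 5, 6, 7, 11, 12, 18}
Full difference set: {0} ∪ (positive diffs) ∪ (negative diffs).
|A - A| = 1 + 2·8 = 17 (matches direct enumeration: 17).

|A - A| = 17


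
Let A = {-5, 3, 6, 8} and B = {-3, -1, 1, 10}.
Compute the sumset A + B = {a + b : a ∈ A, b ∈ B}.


A + B = {a + b : a ∈ A, b ∈ B}.
Enumerate all |A|·|B| = 4·4 = 16 pairs (a, b) and collect distinct sums.
a = -5: -5+-3=-8, -5+-1=-6, -5+1=-4, -5+10=5
a = 3: 3+-3=0, 3+-1=2, 3+1=4, 3+10=13
a = 6: 6+-3=3, 6+-1=5, 6+1=7, 6+10=16
a = 8: 8+-3=5, 8+-1=7, 8+1=9, 8+10=18
Collecting distinct sums: A + B = {-8, -6, -4, 0, 2, 3, 4, 5, 7, 9, 13, 16, 18}
|A + B| = 13

A + B = {-8, -6, -4, 0, 2, 3, 4, 5, 7, 9, 13, 16, 18}


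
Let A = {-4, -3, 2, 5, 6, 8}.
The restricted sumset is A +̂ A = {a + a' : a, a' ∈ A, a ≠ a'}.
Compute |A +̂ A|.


Restricted sumset: A +̂ A = {a + a' : a ∈ A, a' ∈ A, a ≠ a'}.
Equivalently, take A + A and drop any sum 2a that is achievable ONLY as a + a for a ∈ A (i.e. sums representable only with equal summands).
Enumerate pairs (a, a') with a < a' (symmetric, so each unordered pair gives one sum; this covers all a ≠ a'):
  -4 + -3 = -7
  -4 + 2 = -2
  -4 + 5 = 1
  -4 + 6 = 2
  -4 + 8 = 4
  -3 + 2 = -1
  -3 + 5 = 2
  -3 + 6 = 3
  -3 + 8 = 5
  2 + 5 = 7
  2 + 6 = 8
  2 + 8 = 10
  5 + 6 = 11
  5 + 8 = 13
  6 + 8 = 14
Collected distinct sums: {-7, -2, -1, 1, 2, 3, 4, 5, 7, 8, 10, 11, 13, 14}
|A +̂ A| = 14
(Reference bound: |A +̂ A| ≥ 2|A| - 3 for |A| ≥ 2, with |A| = 6 giving ≥ 9.)

|A +̂ A| = 14


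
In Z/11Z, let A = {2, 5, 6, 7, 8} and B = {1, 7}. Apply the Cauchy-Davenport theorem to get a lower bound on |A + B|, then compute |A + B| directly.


Cauchy-Davenport: |A + B| ≥ min(p, |A| + |B| - 1) for A, B nonempty in Z/pZ.
|A| = 5, |B| = 2, p = 11.
CD lower bound = min(11, 5 + 2 - 1) = min(11, 6) = 6.
Compute A + B mod 11 directly:
a = 2: 2+1=3, 2+7=9
a = 5: 5+1=6, 5+7=1
a = 6: 6+1=7, 6+7=2
a = 7: 7+1=8, 7+7=3
a = 8: 8+1=9, 8+7=4
A + B = {1, 2, 3, 4, 6, 7, 8, 9}, so |A + B| = 8.
Verify: 8 ≥ 6? Yes ✓.

CD lower bound = 6, actual |A + B| = 8.


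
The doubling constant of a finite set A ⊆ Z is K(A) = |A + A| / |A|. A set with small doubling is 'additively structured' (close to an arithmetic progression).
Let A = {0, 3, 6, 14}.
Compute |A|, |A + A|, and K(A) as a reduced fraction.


|A| = 4.
Compute A + A by enumerating all 16 pairs.
A + A = {0, 3, 6, 9, 12, 14, 17, 20, 28}, so |A + A| = 9.
K = |A + A| / |A| = 9/4 (already in lowest terms) ≈ 2.2500.
Reference: AP of size 4 gives K = 7/4 ≈ 1.7500; a fully generic set of size 4 gives K ≈ 2.5000.

|A| = 4, |A + A| = 9, K = 9/4.


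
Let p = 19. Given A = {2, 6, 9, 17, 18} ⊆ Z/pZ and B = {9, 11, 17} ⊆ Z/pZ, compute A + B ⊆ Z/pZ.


Work in Z/19Z: reduce every sum a + b modulo 19.
Enumerate all 15 pairs:
a = 2: 2+9=11, 2+11=13, 2+17=0
a = 6: 6+9=15, 6+11=17, 6+17=4
a = 9: 9+9=18, 9+11=1, 9+17=7
a = 17: 17+9=7, 17+11=9, 17+17=15
a = 18: 18+9=8, 18+11=10, 18+17=16
Distinct residues collected: {0, 1, 4, 7, 8, 9, 10, 11, 13, 15, 16, 17, 18}
|A + B| = 13 (out of 19 total residues).

A + B = {0, 1, 4, 7, 8, 9, 10, 11, 13, 15, 16, 17, 18}


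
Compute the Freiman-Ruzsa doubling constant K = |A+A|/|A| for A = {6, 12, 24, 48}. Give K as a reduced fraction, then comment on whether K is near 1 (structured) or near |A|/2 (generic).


|A| = 4.
Compute A + A by enumerating all 16 pairs.
A + A = {12, 18, 24, 30, 36, 48, 54, 60, 72, 96}, so |A + A| = 10.
K = |A + A| / |A| = 10/4 = 5/2 ≈ 2.5000.
Reference: AP of size 4 gives K = 7/4 ≈ 1.7500; a fully generic set of size 4 gives K ≈ 2.5000.

|A| = 4, |A + A| = 10, K = 10/4 = 5/2.


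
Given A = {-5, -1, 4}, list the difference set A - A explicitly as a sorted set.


A - A = {a - a' : a, a' ∈ A}.
Compute a - a' for each ordered pair (a, a'):
a = -5: -5--5=0, -5--1=-4, -5-4=-9
a = -1: -1--5=4, -1--1=0, -1-4=-5
a = 4: 4--5=9, 4--1=5, 4-4=0
Collecting distinct values (and noting 0 appears from a-a):
A - A = {-9, -5, -4, 0, 4, 5, 9}
|A - A| = 7

A - A = {-9, -5, -4, 0, 4, 5, 9}


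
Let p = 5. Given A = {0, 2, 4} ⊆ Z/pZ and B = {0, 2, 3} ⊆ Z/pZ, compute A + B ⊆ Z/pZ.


Work in Z/5Z: reduce every sum a + b modulo 5.
Enumerate all 9 pairs:
a = 0: 0+0=0, 0+2=2, 0+3=3
a = 2: 2+0=2, 2+2=4, 2+3=0
a = 4: 4+0=4, 4+2=1, 4+3=2
Distinct residues collected: {0, 1, 2, 3, 4}
|A + B| = 5 (out of 5 total residues).

A + B = {0, 1, 2, 3, 4}


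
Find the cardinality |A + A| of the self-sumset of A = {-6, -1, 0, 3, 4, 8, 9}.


A + A = {a + a' : a, a' ∈ A}; |A| = 7.
General bounds: 2|A| - 1 ≤ |A + A| ≤ |A|(|A|+1)/2, i.e. 13 ≤ |A + A| ≤ 28.
Lower bound 2|A|-1 is attained iff A is an arithmetic progression.
Enumerate sums a + a' for a ≤ a' (symmetric, so this suffices):
a = -6: -6+-6=-12, -6+-1=-7, -6+0=-6, -6+3=-3, -6+4=-2, -6+8=2, -6+9=3
a = -1: -1+-1=-2, -1+0=-1, -1+3=2, -1+4=3, -1+8=7, -1+9=8
a = 0: 0+0=0, 0+3=3, 0+4=4, 0+8=8, 0+9=9
a = 3: 3+3=6, 3+4=7, 3+8=11, 3+9=12
a = 4: 4+4=8, 4+8=12, 4+9=13
a = 8: 8+8=16, 8+9=17
a = 9: 9+9=18
Distinct sums: {-12, -7, -6, -3, -2, -1, 0, 2, 3, 4, 6, 7, 8, 9, 11, 12, 13, 16, 17, 18}
|A + A| = 20

|A + A| = 20


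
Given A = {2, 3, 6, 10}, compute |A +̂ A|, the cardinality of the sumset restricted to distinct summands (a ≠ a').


Restricted sumset: A +̂ A = {a + a' : a ∈ A, a' ∈ A, a ≠ a'}.
Equivalently, take A + A and drop any sum 2a that is achievable ONLY as a + a for a ∈ A (i.e. sums representable only with equal summands).
Enumerate pairs (a, a') with a < a' (symmetric, so each unordered pair gives one sum; this covers all a ≠ a'):
  2 + 3 = 5
  2 + 6 = 8
  2 + 10 = 12
  3 + 6 = 9
  3 + 10 = 13
  6 + 10 = 16
Collected distinct sums: {5, 8, 9, 12, 13, 16}
|A +̂ A| = 6
(Reference bound: |A +̂ A| ≥ 2|A| - 3 for |A| ≥ 2, with |A| = 4 giving ≥ 5.)

|A +̂ A| = 6


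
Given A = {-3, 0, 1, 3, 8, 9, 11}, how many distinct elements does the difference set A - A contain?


A - A = {a - a' : a, a' ∈ A}; |A| = 7.
Bounds: 2|A|-1 ≤ |A - A| ≤ |A|² - |A| + 1, i.e. 13 ≤ |A - A| ≤ 43.
Note: 0 ∈ A - A always (from a - a). The set is symmetric: if d ∈ A - A then -d ∈ A - A.
Enumerate nonzero differences d = a - a' with a > a' (then include -d):
Positive differences: {1, 2, 3, 4, 5, 6, 7, 8, 9, 10, 11, 12, 14}
Full difference set: {0} ∪ (positive diffs) ∪ (negative diffs).
|A - A| = 1 + 2·13 = 27 (matches direct enumeration: 27).

|A - A| = 27


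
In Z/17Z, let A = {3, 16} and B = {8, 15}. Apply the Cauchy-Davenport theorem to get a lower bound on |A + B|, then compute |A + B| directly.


Cauchy-Davenport: |A + B| ≥ min(p, |A| + |B| - 1) for A, B nonempty in Z/pZ.
|A| = 2, |B| = 2, p = 17.
CD lower bound = min(17, 2 + 2 - 1) = min(17, 3) = 3.
Compute A + B mod 17 directly:
a = 3: 3+8=11, 3+15=1
a = 16: 16+8=7, 16+15=14
A + B = {1, 7, 11, 14}, so |A + B| = 4.
Verify: 4 ≥ 3? Yes ✓.

CD lower bound = 3, actual |A + B| = 4.


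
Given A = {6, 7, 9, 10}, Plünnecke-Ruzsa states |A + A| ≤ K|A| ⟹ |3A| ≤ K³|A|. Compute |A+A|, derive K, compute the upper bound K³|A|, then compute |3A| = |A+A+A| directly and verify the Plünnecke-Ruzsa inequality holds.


|A| = 4.
Step 1: Compute A + A by enumerating all 16 pairs.
A + A = {12, 13, 14, 15, 16, 17, 18, 19, 20}, so |A + A| = 9.
Step 2: Doubling constant K = |A + A|/|A| = 9/4 = 9/4 ≈ 2.2500.
Step 3: Plünnecke-Ruzsa gives |3A| ≤ K³·|A| = (2.2500)³ · 4 ≈ 45.5625.
Step 4: Compute 3A = A + A + A directly by enumerating all triples (a,b,c) ∈ A³; |3A| = 13.
Step 5: Check 13 ≤ 45.5625? Yes ✓.

K = 9/4, Plünnecke-Ruzsa bound K³|A| ≈ 45.5625, |3A| = 13, inequality holds.


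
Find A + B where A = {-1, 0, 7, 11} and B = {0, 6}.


A + B = {a + b : a ∈ A, b ∈ B}.
Enumerate all |A|·|B| = 4·2 = 8 pairs (a, b) and collect distinct sums.
a = -1: -1+0=-1, -1+6=5
a = 0: 0+0=0, 0+6=6
a = 7: 7+0=7, 7+6=13
a = 11: 11+0=11, 11+6=17
Collecting distinct sums: A + B = {-1, 0, 5, 6, 7, 11, 13, 17}
|A + B| = 8

A + B = {-1, 0, 5, 6, 7, 11, 13, 17}


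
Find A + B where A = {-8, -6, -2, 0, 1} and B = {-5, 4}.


A + B = {a + b : a ∈ A, b ∈ B}.
Enumerate all |A|·|B| = 5·2 = 10 pairs (a, b) and collect distinct sums.
a = -8: -8+-5=-13, -8+4=-4
a = -6: -6+-5=-11, -6+4=-2
a = -2: -2+-5=-7, -2+4=2
a = 0: 0+-5=-5, 0+4=4
a = 1: 1+-5=-4, 1+4=5
Collecting distinct sums: A + B = {-13, -11, -7, -5, -4, -2, 2, 4, 5}
|A + B| = 9

A + B = {-13, -11, -7, -5, -4, -2, 2, 4, 5}


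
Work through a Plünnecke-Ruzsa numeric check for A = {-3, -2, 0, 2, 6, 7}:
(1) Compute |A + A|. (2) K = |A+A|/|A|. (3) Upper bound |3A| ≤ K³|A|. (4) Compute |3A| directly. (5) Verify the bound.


|A| = 6.
Step 1: Compute A + A by enumerating all 36 pairs.
A + A = {-6, -5, -4, -3, -2, -1, 0, 2, 3, 4, 5, 6, 7, 8, 9, 12, 13, 14}, so |A + A| = 18.
Step 2: Doubling constant K = |A + A|/|A| = 18/6 = 18/6 ≈ 3.0000.
Step 3: Plünnecke-Ruzsa gives |3A| ≤ K³·|A| = (3.0000)³ · 6 ≈ 162.0000.
Step 4: Compute 3A = A + A + A directly by enumerating all triples (a,b,c) ∈ A³; |3A| = 30.
Step 5: Check 30 ≤ 162.0000? Yes ✓.

K = 18/6, Plünnecke-Ruzsa bound K³|A| ≈ 162.0000, |3A| = 30, inequality holds.


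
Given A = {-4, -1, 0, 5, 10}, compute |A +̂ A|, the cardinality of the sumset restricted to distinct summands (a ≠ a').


Restricted sumset: A +̂ A = {a + a' : a ∈ A, a' ∈ A, a ≠ a'}.
Equivalently, take A + A and drop any sum 2a that is achievable ONLY as a + a for a ∈ A (i.e. sums representable only with equal summands).
Enumerate pairs (a, a') with a < a' (symmetric, so each unordered pair gives one sum; this covers all a ≠ a'):
  -4 + -1 = -5
  -4 + 0 = -4
  -4 + 5 = 1
  -4 + 10 = 6
  -1 + 0 = -1
  -1 + 5 = 4
  -1 + 10 = 9
  0 + 5 = 5
  0 + 10 = 10
  5 + 10 = 15
Collected distinct sums: {-5, -4, -1, 1, 4, 5, 6, 9, 10, 15}
|A +̂ A| = 10
(Reference bound: |A +̂ A| ≥ 2|A| - 3 for |A| ≥ 2, with |A| = 5 giving ≥ 7.)

|A +̂ A| = 10


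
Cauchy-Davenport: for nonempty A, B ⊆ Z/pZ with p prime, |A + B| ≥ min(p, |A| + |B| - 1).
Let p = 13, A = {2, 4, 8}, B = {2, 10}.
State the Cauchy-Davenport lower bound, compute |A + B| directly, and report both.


Cauchy-Davenport: |A + B| ≥ min(p, |A| + |B| - 1) for A, B nonempty in Z/pZ.
|A| = 3, |B| = 2, p = 13.
CD lower bound = min(13, 3 + 2 - 1) = min(13, 4) = 4.
Compute A + B mod 13 directly:
a = 2: 2+2=4, 2+10=12
a = 4: 4+2=6, 4+10=1
a = 8: 8+2=10, 8+10=5
A + B = {1, 4, 5, 6, 10, 12}, so |A + B| = 6.
Verify: 6 ≥ 4? Yes ✓.

CD lower bound = 4, actual |A + B| = 6.


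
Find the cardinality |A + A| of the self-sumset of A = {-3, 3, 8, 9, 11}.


A + A = {a + a' : a, a' ∈ A}; |A| = 5.
General bounds: 2|A| - 1 ≤ |A + A| ≤ |A|(|A|+1)/2, i.e. 9 ≤ |A + A| ≤ 15.
Lower bound 2|A|-1 is attained iff A is an arithmetic progression.
Enumerate sums a + a' for a ≤ a' (symmetric, so this suffices):
a = -3: -3+-3=-6, -3+3=0, -3+8=5, -3+9=6, -3+11=8
a = 3: 3+3=6, 3+8=11, 3+9=12, 3+11=14
a = 8: 8+8=16, 8+9=17, 8+11=19
a = 9: 9+9=18, 9+11=20
a = 11: 11+11=22
Distinct sums: {-6, 0, 5, 6, 8, 11, 12, 14, 16, 17, 18, 19, 20, 22}
|A + A| = 14

|A + A| = 14


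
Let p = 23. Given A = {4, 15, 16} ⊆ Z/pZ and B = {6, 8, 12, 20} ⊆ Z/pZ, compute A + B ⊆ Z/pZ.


Work in Z/23Z: reduce every sum a + b modulo 23.
Enumerate all 12 pairs:
a = 4: 4+6=10, 4+8=12, 4+12=16, 4+20=1
a = 15: 15+6=21, 15+8=0, 15+12=4, 15+20=12
a = 16: 16+6=22, 16+8=1, 16+12=5, 16+20=13
Distinct residues collected: {0, 1, 4, 5, 10, 12, 13, 16, 21, 22}
|A + B| = 10 (out of 23 total residues).

A + B = {0, 1, 4, 5, 10, 12, 13, 16, 21, 22}


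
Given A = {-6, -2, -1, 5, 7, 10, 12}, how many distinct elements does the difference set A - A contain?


A - A = {a - a' : a, a' ∈ A}; |A| = 7.
Bounds: 2|A|-1 ≤ |A - A| ≤ |A|² - |A| + 1, i.e. 13 ≤ |A - A| ≤ 43.
Note: 0 ∈ A - A always (from a - a). The set is symmetric: if d ∈ A - A then -d ∈ A - A.
Enumerate nonzero differences d = a - a' with a > a' (then include -d):
Positive differences: {1, 2, 3, 4, 5, 6, 7, 8, 9, 11, 12, 13, 14, 16, 18}
Full difference set: {0} ∪ (positive diffs) ∪ (negative diffs).
|A - A| = 1 + 2·15 = 31 (matches direct enumeration: 31).

|A - A| = 31


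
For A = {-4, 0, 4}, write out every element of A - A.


A - A = {a - a' : a, a' ∈ A}.
Compute a - a' for each ordered pair (a, a'):
a = -4: -4--4=0, -4-0=-4, -4-4=-8
a = 0: 0--4=4, 0-0=0, 0-4=-4
a = 4: 4--4=8, 4-0=4, 4-4=0
Collecting distinct values (and noting 0 appears from a-a):
A - A = {-8, -4, 0, 4, 8}
|A - A| = 5

A - A = {-8, -4, 0, 4, 8}


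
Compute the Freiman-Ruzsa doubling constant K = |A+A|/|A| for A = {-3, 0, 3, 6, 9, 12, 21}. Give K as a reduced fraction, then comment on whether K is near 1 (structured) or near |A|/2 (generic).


|A| = 7.
Compute A + A by enumerating all 49 pairs.
A + A = {-6, -3, 0, 3, 6, 9, 12, 15, 18, 21, 24, 27, 30, 33, 42}, so |A + A| = 15.
K = |A + A| / |A| = 15/7 (already in lowest terms) ≈ 2.1429.
Reference: AP of size 7 gives K = 13/7 ≈ 1.8571; a fully generic set of size 7 gives K ≈ 4.0000.

|A| = 7, |A + A| = 15, K = 15/7.
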